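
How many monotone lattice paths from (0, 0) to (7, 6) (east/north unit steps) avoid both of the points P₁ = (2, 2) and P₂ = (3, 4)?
Number of paths = 705

Inclusion–exclusion. Total paths: C(13, 7) = 1716. Through P₁: C(4, 2)·C(9, 5) = 756. Through P₂: C(7, 3)·C(6, 4) = 525. Since P₁ is strictly southwest of P₂, a monotone path through both must visit P₁ then P₂; paths through both = C(4, 2)·C(3, 1)·C(6, 4) = 270. Avoid both = 1716 − 756 − 525 + 270 = 705.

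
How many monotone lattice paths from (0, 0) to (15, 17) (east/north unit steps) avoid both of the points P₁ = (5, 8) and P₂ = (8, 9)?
Number of paths = 323524764

Inclusion–exclusion. Total paths: C(32, 15) = 565722720. Through P₁: C(13, 5)·C(19, 10) = 118890486. Through P₂: C(17, 8)·C(15, 7) = 156434850. Since P₁ is strictly southwest of P₂, a monotone path through both must visit P₁ then P₂; paths through both = C(13, 5)·C(4, 3)·C(15, 7) = 33127380. Avoid both = 565722720 − 118890486 − 156434850 + 33127380 = 323524764.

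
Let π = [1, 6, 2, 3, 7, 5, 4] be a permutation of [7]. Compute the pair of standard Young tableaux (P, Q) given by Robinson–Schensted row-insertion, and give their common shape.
P = [1, 2, 3, 4] / [5, 7] / [6];  Q = [1, 2, 4, 5] / [3, 6] / [7];  common shape = (4, 2, 1)

Row-insert the values π_1, π_2, … into P one at a time, bumping the leftmost entry strictly greater than the inserted value down to the next row. The recording tableau Q records, in position (i, j), the step at which that cell was added to P.
  Insert 1 (step 1): P = [1];  Q = [1]
  Insert 6 (step 2): P = [1, 6];  Q = [1, 2]
  Insert 2 (step 3): P = [1, 2] / [6];  Q = [1, 2] / [3]
  Insert 3 (step 4): P = [1, 2, 3] / [6];  Q = [1, 2, 4] / [3]
  Insert 7 (step 5): P = [1, 2, 3, 7] / [6];  Q = [1, 2, 4, 5] / [3]
  Insert 5 (step 6): P = [1, 2, 3, 5] / [6, 7];  Q = [1, 2, 4, 5] / [3, 6]
  Insert 4 (step 7): P = [1, 2, 3, 4] / [5, 7] / [6];  Q = [1, 2, 4, 5] / [3, 6] / [7]
Final shape: (4, 2, 1).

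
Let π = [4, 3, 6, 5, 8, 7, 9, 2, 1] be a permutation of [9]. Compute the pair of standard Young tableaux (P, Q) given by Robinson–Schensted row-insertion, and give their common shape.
P = [1, 5, 7, 9] / [2, 6, 8] / [3] / [4];  Q = [1, 3, 5, 7] / [2, 4, 6] / [8] / [9];  common shape = (4, 3, 1, 1)

Row-insert the values π_1, π_2, … into P one at a time, bumping the leftmost entry strictly greater than the inserted value down to the next row. The recording tableau Q records, in position (i, j), the step at which that cell was added to P.
  Insert 4 (step 1): P = [4];  Q = [1]
  Insert 3 (step 2): P = [3] / [4];  Q = [1] / [2]
  Insert 6 (step 3): P = [3, 6] / [4];  Q = [1, 3] / [2]
  Insert 5 (step 4): P = [3, 5] / [4, 6];  Q = [1, 3] / [2, 4]
  Insert 8 (step 5): P = [3, 5, 8] / [4, 6];  Q = [1, 3, 5] / [2, 4]
  Insert 7 (step 6): P = [3, 5, 7] / [4, 6, 8];  Q = [1, 3, 5] / [2, 4, 6]
  Insert 9 (step 7): P = [3, 5, 7, 9] / [4, 6, 8];  Q = [1, 3, 5, 7] / [2, 4, 6]
  Insert 2 (step 8): P = [2, 5, 7, 9] / [3, 6, 8] / [4];  Q = [1, 3, 5, 7] / [2, 4, 6] / [8]
  Insert 1 (step 9): P = [1, 5, 7, 9] / [2, 6, 8] / [3] / [4];  Q = [1, 3, 5, 7] / [2, 4, 6] / [8] / [9]
Final shape: (4, 3, 1, 1).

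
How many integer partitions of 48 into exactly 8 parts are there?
p(48, 8 parts) = 9749

Partitions of n into exactly k parts are in bijection with partitions of n − k into at most k parts (subtract 1 from each part). So p(48, exactly 8) = p(40, parts ≤ 8). Computing via the recurrence p(m, j) = p(m, j−1) + p(m−j, j) gives 9749.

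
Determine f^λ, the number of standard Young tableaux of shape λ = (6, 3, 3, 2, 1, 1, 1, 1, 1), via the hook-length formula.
# SYT of shape (6, 3, 3, 2, 1, 1, 1, 1, 1) = 16628040

Hook-length formula: f^λ = n! / Π hook(c), product over all cells c of the Young diagram. For λ = (6, 3, 3, 2, 1, 1, 1, 1, 1), n = 19 boxes. Hook lengths by row (left-to-right, top-to-bottom): [14, 8, 6, 3, 2, 1]; [10, 4, 2]; [9, 3, 1]; [7, 1]; [5]; [4]; [3]; [2]; [1]. Product of hooks = 7315660800. So f^λ = 19! / 7315660800 = 121645100408832000 / 7315660800 = 16628040.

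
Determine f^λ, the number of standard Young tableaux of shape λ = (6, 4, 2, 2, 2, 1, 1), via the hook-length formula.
# SYT of shape (6, 4, 2, 2, 2, 1, 1) = 9529520

Hook-length formula: f^λ = n! / Π hook(c), product over all cells c of the Young diagram. For λ = (6, 4, 2, 2, 2, 1, 1), n = 18 boxes. Hook lengths by row (left-to-right, top-to-bottom): [12, 9, 5, 4, 2, 1]; [9, 6, 2, 1]; [6, 3]; [5, 2]; [4, 1]; [2]; [1]. Product of hooks = 671846400. So f^λ = 18! / 671846400 = 6402373705728000 / 671846400 = 9529520.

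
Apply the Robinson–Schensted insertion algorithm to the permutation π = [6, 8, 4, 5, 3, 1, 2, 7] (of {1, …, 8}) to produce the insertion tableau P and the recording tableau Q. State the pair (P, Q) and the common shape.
P = [1, 2, 7] / [3, 5] / [4, 8] / [6];  Q = [1, 2, 8] / [3, 4] / [5, 7] / [6];  common shape = (3, 2, 2, 1)

Row-insert the values π_1, π_2, … into P one at a time, bumping the leftmost entry strictly greater than the inserted value down to the next row. The recording tableau Q records, in position (i, j), the step at which that cell was added to P.
  Insert 6 (step 1): P = [6];  Q = [1]
  Insert 8 (step 2): P = [6, 8];  Q = [1, 2]
  Insert 4 (step 3): P = [4, 8] / [6];  Q = [1, 2] / [3]
  Insert 5 (step 4): P = [4, 5] / [6, 8];  Q = [1, 2] / [3, 4]
  Insert 3 (step 5): P = [3, 5] / [4, 8] / [6];  Q = [1, 2] / [3, 4] / [5]
  Insert 1 (step 6): P = [1, 5] / [3, 8] / [4] / [6];  Q = [1, 2] / [3, 4] / [5] / [6]
  Insert 2 (step 7): P = [1, 2] / [3, 5] / [4, 8] / [6];  Q = [1, 2] / [3, 4] / [5, 7] / [6]
  Insert 7 (step 8): P = [1, 2, 7] / [3, 5] / [4, 8] / [6];  Q = [1, 2, 8] / [3, 4] / [5, 7] / [6]
Final shape: (3, 2, 2, 1).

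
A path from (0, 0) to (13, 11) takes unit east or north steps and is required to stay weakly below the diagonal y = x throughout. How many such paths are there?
Number of paths = 534888

By the reflection principle (André's argument), the number of monotone paths to (13, 11) with n ≤ m that never go above y = x is C(24, 13) − C(24, 14) = 2496144 − 1961256 = 534888.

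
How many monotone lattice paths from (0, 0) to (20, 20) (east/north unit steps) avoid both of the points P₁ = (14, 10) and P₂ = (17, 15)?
Number of paths = 96610817268

Inclusion–exclusion. Total paths: C(40, 20) = 137846528820. Through P₁: C(24, 14)·C(16, 6) = 15705738048. Through P₂: C(32, 17)·C(8, 3) = 31680472320. Since P₁ is strictly southwest of P₂, a monotone path through both must visit P₁ then P₂; paths through both = C(24, 14)·C(8, 3)·C(8, 3) = 6150498816. Avoid both = 137846528820 − 15705738048 − 31680472320 + 6150498816 = 96610817268.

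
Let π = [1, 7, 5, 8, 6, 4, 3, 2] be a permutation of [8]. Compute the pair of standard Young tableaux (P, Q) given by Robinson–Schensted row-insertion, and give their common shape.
P = [1, 2, 6] / [3, 8] / [4] / [5] / [7];  Q = [1, 2, 4] / [3, 5] / [6] / [7] / [8];  common shape = (3, 2, 1, 1, 1)

Row-insert the values π_1, π_2, … into P one at a time, bumping the leftmost entry strictly greater than the inserted value down to the next row. The recording tableau Q records, in position (i, j), the step at which that cell was added to P.
  Insert 1 (step 1): P = [1];  Q = [1]
  Insert 7 (step 2): P = [1, 7];  Q = [1, 2]
  Insert 5 (step 3): P = [1, 5] / [7];  Q = [1, 2] / [3]
  Insert 8 (step 4): P = [1, 5, 8] / [7];  Q = [1, 2, 4] / [3]
  Insert 6 (step 5): P = [1, 5, 6] / [7, 8];  Q = [1, 2, 4] / [3, 5]
  Insert 4 (step 6): P = [1, 4, 6] / [5, 8] / [7];  Q = [1, 2, 4] / [3, 5] / [6]
  Insert 3 (step 7): P = [1, 3, 6] / [4, 8] / [5] / [7];  Q = [1, 2, 4] / [3, 5] / [6] / [7]
  Insert 2 (step 8): P = [1, 2, 6] / [3, 8] / [4] / [5] / [7];  Q = [1, 2, 4] / [3, 5] / [6] / [7] / [8]
Final shape: (3, 2, 1, 1, 1).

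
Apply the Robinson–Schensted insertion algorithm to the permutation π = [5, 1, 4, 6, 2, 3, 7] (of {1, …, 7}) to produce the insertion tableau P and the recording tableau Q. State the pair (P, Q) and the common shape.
P = [1, 2, 3, 7] / [4, 6] / [5];  Q = [1, 3, 4, 7] / [2, 6] / [5];  common shape = (4, 2, 1)

Row-insert the values π_1, π_2, … into P one at a time, bumping the leftmost entry strictly greater than the inserted value down to the next row. The recording tableau Q records, in position (i, j), the step at which that cell was added to P.
  Insert 5 (step 1): P = [5];  Q = [1]
  Insert 1 (step 2): P = [1] / [5];  Q = [1] / [2]
  Insert 4 (step 3): P = [1, 4] / [5];  Q = [1, 3] / [2]
  Insert 6 (step 4): P = [1, 4, 6] / [5];  Q = [1, 3, 4] / [2]
  Insert 2 (step 5): P = [1, 2, 6] / [4] / [5];  Q = [1, 3, 4] / [2] / [5]
  Insert 3 (step 6): P = [1, 2, 3] / [4, 6] / [5];  Q = [1, 3, 4] / [2, 6] / [5]
  Insert 7 (step 7): P = [1, 2, 3, 7] / [4, 6] / [5];  Q = [1, 3, 4, 7] / [2, 6] / [5]
Final shape: (4, 2, 1).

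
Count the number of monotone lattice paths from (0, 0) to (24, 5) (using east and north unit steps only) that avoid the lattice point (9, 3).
Number of paths = 88835

Total paths from (0, 0) to (24, 5): C(29, 24) = 118755. Paths through (9, 3): (paths (0, 0) → (9, 3)) × (paths (9, 3) → (24, 5)) = C(12, 9) · C(17, 15) = 220 · 136 = 29920. Avoidance count = 118755 − 29920 = 88835.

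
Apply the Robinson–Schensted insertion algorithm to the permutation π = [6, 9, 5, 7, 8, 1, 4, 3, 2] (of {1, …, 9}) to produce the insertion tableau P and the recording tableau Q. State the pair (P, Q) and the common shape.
P = [1, 2, 8] / [3, 7] / [4, 9] / [5] / [6];  Q = [1, 2, 5] / [3, 4] / [6, 7] / [8] / [9];  common shape = (3, 2, 2, 1, 1)

Row-insert the values π_1, π_2, … into P one at a time, bumping the leftmost entry strictly greater than the inserted value down to the next row. The recording tableau Q records, in position (i, j), the step at which that cell was added to P.
  Insert 6 (step 1): P = [6];  Q = [1]
  Insert 9 (step 2): P = [6, 9];  Q = [1, 2]
  Insert 5 (step 3): P = [5, 9] / [6];  Q = [1, 2] / [3]
  Insert 7 (step 4): P = [5, 7] / [6, 9];  Q = [1, 2] / [3, 4]
  Insert 8 (step 5): P = [5, 7, 8] / [6, 9];  Q = [1, 2, 5] / [3, 4]
  Insert 1 (step 6): P = [1, 7, 8] / [5, 9] / [6];  Q = [1, 2, 5] / [3, 4] / [6]
  Insert 4 (step 7): P = [1, 4, 8] / [5, 7] / [6, 9];  Q = [1, 2, 5] / [3, 4] / [6, 7]
  Insert 3 (step 8): P = [1, 3, 8] / [4, 7] / [5, 9] / [6];  Q = [1, 2, 5] / [3, 4] / [6, 7] / [8]
  Insert 2 (step 9): P = [1, 2, 8] / [3, 7] / [4, 9] / [5] / [6];  Q = [1, 2, 5] / [3, 4] / [6, 7] / [8] / [9]
Final shape: (3, 2, 2, 1, 1).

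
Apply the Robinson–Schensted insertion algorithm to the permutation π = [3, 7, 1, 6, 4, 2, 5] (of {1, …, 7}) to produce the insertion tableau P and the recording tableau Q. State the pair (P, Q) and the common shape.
P = [1, 2, 5] / [3, 4] / [6] / [7];  Q = [1, 2, 7] / [3, 4] / [5] / [6];  common shape = (3, 2, 1, 1)

Row-insert the values π_1, π_2, … into P one at a time, bumping the leftmost entry strictly greater than the inserted value down to the next row. The recording tableau Q records, in position (i, j), the step at which that cell was added to P.
  Insert 3 (step 1): P = [3];  Q = [1]
  Insert 7 (step 2): P = [3, 7];  Q = [1, 2]
  Insert 1 (step 3): P = [1, 7] / [3];  Q = [1, 2] / [3]
  Insert 6 (step 4): P = [1, 6] / [3, 7];  Q = [1, 2] / [3, 4]
  Insert 4 (step 5): P = [1, 4] / [3, 6] / [7];  Q = [1, 2] / [3, 4] / [5]
  Insert 2 (step 6): P = [1, 2] / [3, 4] / [6] / [7];  Q = [1, 2] / [3, 4] / [5] / [6]
  Insert 5 (step 7): P = [1, 2, 5] / [3, 4] / [6] / [7];  Q = [1, 2, 7] / [3, 4] / [5] / [6]
Final shape: (3, 2, 1, 1).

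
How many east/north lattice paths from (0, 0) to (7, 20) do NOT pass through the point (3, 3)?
Number of paths = 768330

Total paths from (0, 0) to (7, 20): C(27, 7) = 888030. Paths through (3, 3): (paths (0, 0) → (3, 3)) × (paths (3, 3) → (7, 20)) = C(6, 3) · C(21, 4) = 20 · 5985 = 119700. Avoidance count = 888030 − 119700 = 768330.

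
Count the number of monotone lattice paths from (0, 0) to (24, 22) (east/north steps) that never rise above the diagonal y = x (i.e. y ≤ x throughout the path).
Number of paths = 946844533674

By the reflection principle (André's argument), the number of monotone paths to (24, 22) with n ≤ m that never go above y = x is C(46, 24) − C(46, 25) = 7890371113950 − 6943526580276 = 946844533674.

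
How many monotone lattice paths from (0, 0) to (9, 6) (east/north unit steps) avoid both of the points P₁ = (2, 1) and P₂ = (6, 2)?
Number of paths = 2174

Inclusion–exclusion. Total paths: C(15, 9) = 5005. Through P₁: C(3, 2)·C(12, 7) = 2376. Through P₂: C(8, 6)·C(7, 3) = 980. Since P₁ is strictly southwest of P₂, a monotone path through both must visit P₁ then P₂; paths through both = C(3, 2)·C(5, 4)·C(7, 3) = 525. Avoid both = 5005 − 2376 − 980 + 525 = 2174.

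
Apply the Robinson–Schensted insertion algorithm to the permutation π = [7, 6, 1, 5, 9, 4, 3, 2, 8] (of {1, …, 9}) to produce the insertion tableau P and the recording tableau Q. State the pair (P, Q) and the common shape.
P = [1, 2, 8] / [3, 9] / [4] / [5] / [6] / [7];  Q = [1, 4, 5] / [2, 9] / [3] / [6] / [7] / [8];  common shape = (3, 2, 1, 1, 1, 1)

Row-insert the values π_1, π_2, … into P one at a time, bumping the leftmost entry strictly greater than the inserted value down to the next row. The recording tableau Q records, in position (i, j), the step at which that cell was added to P.
  Insert 7 (step 1): P = [7];  Q = [1]
  Insert 6 (step 2): P = [6] / [7];  Q = [1] / [2]
  Insert 1 (step 3): P = [1] / [6] / [7];  Q = [1] / [2] / [3]
  Insert 5 (step 4): P = [1, 5] / [6] / [7];  Q = [1, 4] / [2] / [3]
  Insert 9 (step 5): P = [1, 5, 9] / [6] / [7];  Q = [1, 4, 5] / [2] / [3]
  Insert 4 (step 6): P = [1, 4, 9] / [5] / [6] / [7];  Q = [1, 4, 5] / [2] / [3] / [6]
  Insert 3 (step 7): P = [1, 3, 9] / [4] / [5] / [6] / [7];  Q = [1, 4, 5] / [2] / [3] / [6] / [7]
  Insert 2 (step 8): P = [1, 2, 9] / [3] / [4] / [5] / [6] / [7];  Q = [1, 4, 5] / [2] / [3] / [6] / [7] / [8]
  Insert 8 (step 9): P = [1, 2, 8] / [3, 9] / [4] / [5] / [6] / [7];  Q = [1, 4, 5] / [2, 9] / [3] / [6] / [7] / [8]
Final shape: (3, 2, 1, 1, 1, 1).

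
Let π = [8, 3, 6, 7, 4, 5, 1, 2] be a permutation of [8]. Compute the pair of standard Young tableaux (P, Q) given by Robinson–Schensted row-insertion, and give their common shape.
P = [1, 2, 5] / [3, 4] / [6, 7] / [8];  Q = [1, 3, 4] / [2, 6] / [5, 8] / [7];  common shape = (3, 2, 2, 1)

Row-insert the values π_1, π_2, … into P one at a time, bumping the leftmost entry strictly greater than the inserted value down to the next row. The recording tableau Q records, in position (i, j), the step at which that cell was added to P.
  Insert 8 (step 1): P = [8];  Q = [1]
  Insert 3 (step 2): P = [3] / [8];  Q = [1] / [2]
  Insert 6 (step 3): P = [3, 6] / [8];  Q = [1, 3] / [2]
  Insert 7 (step 4): P = [3, 6, 7] / [8];  Q = [1, 3, 4] / [2]
  Insert 4 (step 5): P = [3, 4, 7] / [6] / [8];  Q = [1, 3, 4] / [2] / [5]
  Insert 5 (step 6): P = [3, 4, 5] / [6, 7] / [8];  Q = [1, 3, 4] / [2, 6] / [5]
  Insert 1 (step 7): P = [1, 4, 5] / [3, 7] / [6] / [8];  Q = [1, 3, 4] / [2, 6] / [5] / [7]
  Insert 2 (step 8): P = [1, 2, 5] / [3, 4] / [6, 7] / [8];  Q = [1, 3, 4] / [2, 6] / [5, 8] / [7]
Final shape: (3, 2, 2, 1).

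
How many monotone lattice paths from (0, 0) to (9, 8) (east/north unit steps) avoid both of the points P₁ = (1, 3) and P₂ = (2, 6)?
Number of paths = 18730

Inclusion–exclusion. Total paths: C(17, 9) = 24310. Through P₁: C(4, 1)·C(13, 8) = 5148. Through P₂: C(8, 2)·C(9, 7) = 1008. Since P₁ is strictly southwest of P₂, a monotone path through both must visit P₁ then P₂; paths through both = C(4, 1)·C(4, 1)·C(9, 7) = 576. Avoid both = 24310 − 5148 − 1008 + 576 = 18730.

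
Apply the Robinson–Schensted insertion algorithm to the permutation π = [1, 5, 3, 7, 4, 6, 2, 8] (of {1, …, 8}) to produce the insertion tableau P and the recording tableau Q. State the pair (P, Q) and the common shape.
P = [1, 2, 4, 6, 8] / [3, 7] / [5];  Q = [1, 2, 4, 6, 8] / [3, 5] / [7];  common shape = (5, 2, 1)

Row-insert the values π_1, π_2, … into P one at a time, bumping the leftmost entry strictly greater than the inserted value down to the next row. The recording tableau Q records, in position (i, j), the step at which that cell was added to P.
  Insert 1 (step 1): P = [1];  Q = [1]
  Insert 5 (step 2): P = [1, 5];  Q = [1, 2]
  Insert 3 (step 3): P = [1, 3] / [5];  Q = [1, 2] / [3]
  Insert 7 (step 4): P = [1, 3, 7] / [5];  Q = [1, 2, 4] / [3]
  Insert 4 (step 5): P = [1, 3, 4] / [5, 7];  Q = [1, 2, 4] / [3, 5]
  Insert 6 (step 6): P = [1, 3, 4, 6] / [5, 7];  Q = [1, 2, 4, 6] / [3, 5]
  Insert 2 (step 7): P = [1, 2, 4, 6] / [3, 7] / [5];  Q = [1, 2, 4, 6] / [3, 5] / [7]
  Insert 8 (step 8): P = [1, 2, 4, 6, 8] / [3, 7] / [5];  Q = [1, 2, 4, 6, 8] / [3, 5] / [7]
Final shape: (5, 2, 1).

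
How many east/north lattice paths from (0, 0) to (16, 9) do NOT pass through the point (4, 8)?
Number of paths = 2036540

Total paths from (0, 0) to (16, 9): C(25, 16) = 2042975. Paths through (4, 8): (paths (0, 0) → (4, 8)) × (paths (4, 8) → (16, 9)) = C(12, 4) · C(13, 12) = 495 · 13 = 6435. Avoidance count = 2042975 − 6435 = 2036540.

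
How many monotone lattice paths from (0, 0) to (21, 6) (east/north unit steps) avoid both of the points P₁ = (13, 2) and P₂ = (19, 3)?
Number of paths = 235985

Inclusion–exclusion. Total paths: C(27, 21) = 296010. Through P₁: C(15, 13)·C(12, 8) = 51975. Through P₂: C(22, 19)·C(5, 2) = 15400. Since P₁ is strictly southwest of P₂, a monotone path through both must visit P₁ then P₂; paths through both = C(15, 13)·C(7, 6)·C(5, 2) = 7350. Avoid both = 296010 − 51975 − 15400 + 7350 = 235985.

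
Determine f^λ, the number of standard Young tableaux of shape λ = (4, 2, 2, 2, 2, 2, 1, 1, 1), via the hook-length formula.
# SYT of shape (4, 2, 2, 2, 2, 2, 1, 1, 1) = 170170

Hook-length formula: f^λ = n! / Π hook(c), product over all cells c of the Young diagram. For λ = (4, 2, 2, 2, 2, 2, 1, 1, 1), n = 17 boxes. Hook lengths by row (left-to-right, top-to-bottom): [12, 8, 2, 1]; [9, 5]; [8, 4]; [7, 3]; [6, 2]; [5, 1]; [3]; [2]; [1]. Product of hooks = 2090188800. So f^λ = 17! / 2090188800 = 355687428096000 / 2090188800 = 170170.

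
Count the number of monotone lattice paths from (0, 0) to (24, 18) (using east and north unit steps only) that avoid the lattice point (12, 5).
Number of paths = 321517664650

Total paths from (0, 0) to (24, 18): C(42, 24) = 353697121050. Paths through (12, 5): (paths (0, 0) → (12, 5)) × (paths (12, 5) → (24, 18)) = C(17, 12) · C(25, 12) = 6188 · 5200300 = 32179456400. Avoidance count = 353697121050 − 32179456400 = 321517664650.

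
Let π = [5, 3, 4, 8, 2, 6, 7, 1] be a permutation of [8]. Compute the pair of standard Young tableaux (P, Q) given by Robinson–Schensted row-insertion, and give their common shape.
P = [1, 4, 6, 7] / [2, 8] / [3] / [5];  Q = [1, 3, 4, 7] / [2, 6] / [5] / [8];  common shape = (4, 2, 1, 1)

Row-insert the values π_1, π_2, … into P one at a time, bumping the leftmost entry strictly greater than the inserted value down to the next row. The recording tableau Q records, in position (i, j), the step at which that cell was added to P.
  Insert 5 (step 1): P = [5];  Q = [1]
  Insert 3 (step 2): P = [3] / [5];  Q = [1] / [2]
  Insert 4 (step 3): P = [3, 4] / [5];  Q = [1, 3] / [2]
  Insert 8 (step 4): P = [3, 4, 8] / [5];  Q = [1, 3, 4] / [2]
  Insert 2 (step 5): P = [2, 4, 8] / [3] / [5];  Q = [1, 3, 4] / [2] / [5]
  Insert 6 (step 6): P = [2, 4, 6] / [3, 8] / [5];  Q = [1, 3, 4] / [2, 6] / [5]
  Insert 7 (step 7): P = [2, 4, 6, 7] / [3, 8] / [5];  Q = [1, 3, 4, 7] / [2, 6] / [5]
  Insert 1 (step 8): P = [1, 4, 6, 7] / [2, 8] / [3] / [5];  Q = [1, 3, 4, 7] / [2, 6] / [5] / [8]
Final shape: (4, 2, 1, 1).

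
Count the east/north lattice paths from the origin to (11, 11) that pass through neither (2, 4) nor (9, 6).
Number of paths = 440067

Inclusion–exclusion. Total paths: C(22, 11) = 705432. Through P₁: C(6, 2)·C(16, 9) = 171600. Through P₂: C(15, 9)·C(7, 2) = 105105. Since P₁ is strictly southwest of P₂, a monotone path through both must visit P₁ then P₂; paths through both = C(6, 2)·C(9, 7)·C(7, 2) = 11340. Avoid both = 705432 − 171600 − 105105 + 11340 = 440067.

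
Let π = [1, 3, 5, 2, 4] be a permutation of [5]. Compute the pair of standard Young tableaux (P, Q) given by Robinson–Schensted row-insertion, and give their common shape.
P = [1, 2, 4] / [3, 5];  Q = [1, 2, 3] / [4, 5];  common shape = (3, 2)

Row-insert the values π_1, π_2, … into P one at a time, bumping the leftmost entry strictly greater than the inserted value down to the next row. The recording tableau Q records, in position (i, j), the step at which that cell was added to P.
  Insert 1 (step 1): P = [1];  Q = [1]
  Insert 3 (step 2): P = [1, 3];  Q = [1, 2]
  Insert 5 (step 3): P = [1, 3, 5];  Q = [1, 2, 3]
  Insert 2 (step 4): P = [1, 2, 5] / [3];  Q = [1, 2, 3] / [4]
  Insert 4 (step 5): P = [1, 2, 4] / [3, 5];  Q = [1, 2, 3] / [4, 5]
Final shape: (3, 2).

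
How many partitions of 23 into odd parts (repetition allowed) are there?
p_odd(23) = 104

Enumerate partitions using only odd parts via the recurrence o(n, m) = o(n, m−2) + o(n−m, m) over odd m, starting from the largest odd part ≤ n. This gives p_odd(23) = 104. (Euler's theorem: equals the count of distinct-part partitions.)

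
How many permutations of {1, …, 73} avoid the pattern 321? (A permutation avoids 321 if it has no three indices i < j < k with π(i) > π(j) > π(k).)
C_73 = 79463489365077377841208237632349268884500

These 321-avoiding permutations are counted by the Catalan number C_n = (1/(n + 1)) · C(2n, n). For n = 73: C_73 = (1/74) · C(146, 73) = 5880298213015725960249409584793845897453000/74 = 79463489365077377841208237632349268884500.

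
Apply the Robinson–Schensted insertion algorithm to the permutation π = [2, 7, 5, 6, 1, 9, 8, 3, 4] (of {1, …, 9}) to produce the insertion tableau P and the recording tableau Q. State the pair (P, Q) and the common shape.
P = [1, 3, 4, 8] / [2, 5, 6] / [7, 9];  Q = [1, 2, 4, 6] / [3, 7, 9] / [5, 8];  common shape = (4, 3, 2)

Row-insert the values π_1, π_2, … into P one at a time, bumping the leftmost entry strictly greater than the inserted value down to the next row. The recording tableau Q records, in position (i, j), the step at which that cell was added to P.
  Insert 2 (step 1): P = [2];  Q = [1]
  Insert 7 (step 2): P = [2, 7];  Q = [1, 2]
  Insert 5 (step 3): P = [2, 5] / [7];  Q = [1, 2] / [3]
  Insert 6 (step 4): P = [2, 5, 6] / [7];  Q = [1, 2, 4] / [3]
  Insert 1 (step 5): P = [1, 5, 6] / [2] / [7];  Q = [1, 2, 4] / [3] / [5]
  Insert 9 (step 6): P = [1, 5, 6, 9] / [2] / [7];  Q = [1, 2, 4, 6] / [3] / [5]
  Insert 8 (step 7): P = [1, 5, 6, 8] / [2, 9] / [7];  Q = [1, 2, 4, 6] / [3, 7] / [5]
  Insert 3 (step 8): P = [1, 3, 6, 8] / [2, 5] / [7, 9];  Q = [1, 2, 4, 6] / [3, 7] / [5, 8]
  Insert 4 (step 9): P = [1, 3, 4, 8] / [2, 5, 6] / [7, 9];  Q = [1, 2, 4, 6] / [3, 7, 9] / [5, 8]
Final shape: (4, 3, 2).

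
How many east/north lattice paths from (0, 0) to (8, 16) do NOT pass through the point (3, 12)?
Number of paths = 678141

Total paths from (0, 0) to (8, 16): C(24, 8) = 735471. Paths through (3, 12): (paths (0, 0) → (3, 12)) × (paths (3, 12) → (8, 16)) = C(15, 3) · C(9, 5) = 455 · 126 = 57330. Avoidance count = 735471 − 57330 = 678141.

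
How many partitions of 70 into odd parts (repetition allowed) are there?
p_odd(70) = 29927

Enumerate partitions using only odd parts via the recurrence o(n, m) = o(n, m−2) + o(n−m, m) over odd m, starting from the largest odd part ≤ n. This gives p_odd(70) = 29927. (Euler's theorem: equals the count of distinct-part partitions.)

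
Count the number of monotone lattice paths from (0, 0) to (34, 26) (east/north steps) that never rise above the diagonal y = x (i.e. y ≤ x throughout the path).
Number of paths = 17970728529575178

By the reflection principle (André's argument), the number of monotone paths to (34, 26) with n ≤ m that never go above y = x is C(60, 34) − C(60, 35) = 69886166503903470 − 51915437974328292 = 17970728529575178.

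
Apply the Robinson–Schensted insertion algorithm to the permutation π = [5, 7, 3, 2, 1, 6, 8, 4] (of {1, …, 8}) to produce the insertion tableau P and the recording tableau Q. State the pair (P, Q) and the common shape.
P = [1, 4, 8] / [2, 6] / [3, 7] / [5];  Q = [1, 2, 7] / [3, 6] / [4, 8] / [5];  common shape = (3, 2, 2, 1)

Row-insert the values π_1, π_2, … into P one at a time, bumping the leftmost entry strictly greater than the inserted value down to the next row. The recording tableau Q records, in position (i, j), the step at which that cell was added to P.
  Insert 5 (step 1): P = [5];  Q = [1]
  Insert 7 (step 2): P = [5, 7];  Q = [1, 2]
  Insert 3 (step 3): P = [3, 7] / [5];  Q = [1, 2] / [3]
  Insert 2 (step 4): P = [2, 7] / [3] / [5];  Q = [1, 2] / [3] / [4]
  Insert 1 (step 5): P = [1, 7] / [2] / [3] / [5];  Q = [1, 2] / [3] / [4] / [5]
  Insert 6 (step 6): P = [1, 6] / [2, 7] / [3] / [5];  Q = [1, 2] / [3, 6] / [4] / [5]
  Insert 8 (step 7): P = [1, 6, 8] / [2, 7] / [3] / [5];  Q = [1, 2, 7] / [3, 6] / [4] / [5]
  Insert 4 (step 8): P = [1, 4, 8] / [2, 6] / [3, 7] / [5];  Q = [1, 2, 7] / [3, 6] / [4, 8] / [5]
Final shape: (3, 2, 2, 1).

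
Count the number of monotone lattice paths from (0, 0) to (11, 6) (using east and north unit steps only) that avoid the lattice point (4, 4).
Number of paths = 9856

Total paths from (0, 0) to (11, 6): C(17, 11) = 12376. Paths through (4, 4): (paths (0, 0) → (4, 4)) × (paths (4, 4) → (11, 6)) = C(8, 4) · C(9, 7) = 70 · 36 = 2520. Avoidance count = 12376 − 2520 = 9856.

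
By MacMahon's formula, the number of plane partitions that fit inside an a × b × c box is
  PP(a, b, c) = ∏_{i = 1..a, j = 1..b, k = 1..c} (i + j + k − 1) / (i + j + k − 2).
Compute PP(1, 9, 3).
PP(1, 9, 3) = 220

Evaluate the triple product over i = 1..1, j = 1..9, k = 1..3. The factors are (2/1) · (3/2) · (4/3) · (3/2) · (4/3) · (5/4) · (4/3) · (5/4) · … (27 factors total). The numerators and denominators telescope so the product is an integer; carrying out the multiplication exactly gives PP(1, 9, 3) = 220.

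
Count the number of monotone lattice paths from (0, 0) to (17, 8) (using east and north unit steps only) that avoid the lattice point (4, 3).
Number of paths = 781695

Total paths from (0, 0) to (17, 8): C(25, 17) = 1081575. Paths through (4, 3): (paths (0, 0) → (4, 3)) × (paths (4, 3) → (17, 8)) = C(7, 4) · C(18, 13) = 35 · 8568 = 299880. Avoidance count = 1081575 − 299880 = 781695.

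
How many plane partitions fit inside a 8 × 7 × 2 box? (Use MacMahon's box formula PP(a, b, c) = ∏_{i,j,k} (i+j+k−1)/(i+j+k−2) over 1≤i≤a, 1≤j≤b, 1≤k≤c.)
PP(8, 7, 2) = 9202050

Evaluate the triple product over i = 1..8, j = 1..7, k = 1..2. The factors are (2/1) · (3/2) · (3/2) · (4/3) · (4/3) · (5/4) · (5/4) · (6/5) · … (112 factors total). The numerators and denominators telescope so the product is an integer; carrying out the multiplication exactly gives PP(8, 7, 2) = 9202050.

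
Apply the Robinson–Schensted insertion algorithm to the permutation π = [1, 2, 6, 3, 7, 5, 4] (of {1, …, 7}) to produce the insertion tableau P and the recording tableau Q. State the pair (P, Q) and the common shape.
P = [1, 2, 3, 4] / [5, 7] / [6];  Q = [1, 2, 3, 5] / [4, 6] / [7];  common shape = (4, 2, 1)

Row-insert the values π_1, π_2, … into P one at a time, bumping the leftmost entry strictly greater than the inserted value down to the next row. The recording tableau Q records, in position (i, j), the step at which that cell was added to P.
  Insert 1 (step 1): P = [1];  Q = [1]
  Insert 2 (step 2): P = [1, 2];  Q = [1, 2]
  Insert 6 (step 3): P = [1, 2, 6];  Q = [1, 2, 3]
  Insert 3 (step 4): P = [1, 2, 3] / [6];  Q = [1, 2, 3] / [4]
  Insert 7 (step 5): P = [1, 2, 3, 7] / [6];  Q = [1, 2, 3, 5] / [4]
  Insert 5 (step 6): P = [1, 2, 3, 5] / [6, 7];  Q = [1, 2, 3, 5] / [4, 6]
  Insert 4 (step 7): P = [1, 2, 3, 4] / [5, 7] / [6];  Q = [1, 2, 3, 5] / [4, 6] / [7]
Final shape: (4, 2, 1).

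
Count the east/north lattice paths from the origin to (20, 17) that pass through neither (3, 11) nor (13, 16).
Number of paths = 15334457418

Inclusion–exclusion. Total paths: C(37, 20) = 15905368710. Through P₁: C(14, 3)·C(23, 17) = 36744708. Through P₂: C(29, 13)·C(8, 7) = 542911320. Since P₁ is strictly southwest of P₂, a monotone path through both must visit P₁ then P₂; paths through both = C(14, 3)·C(15, 10)·C(8, 7) = 8744736. Avoid both = 15905368710 − 36744708 − 542911320 + 8744736 = 15334457418.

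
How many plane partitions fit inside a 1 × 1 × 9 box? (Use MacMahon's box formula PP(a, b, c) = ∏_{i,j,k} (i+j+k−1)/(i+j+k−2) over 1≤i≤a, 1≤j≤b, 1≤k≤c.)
PP(1, 1, 9) = 10

Evaluate the triple product over i = 1..1, j = 1..1, k = 1..9. The factors are (2/1) · (3/2) · (4/3) · (5/4) · (6/5) · (7/6) · (8/7) · (9/8) · … (9 factors total). The numerators and denominators telescope so the product is an integer; carrying out the multiplication exactly gives PP(1, 1, 9) = 10.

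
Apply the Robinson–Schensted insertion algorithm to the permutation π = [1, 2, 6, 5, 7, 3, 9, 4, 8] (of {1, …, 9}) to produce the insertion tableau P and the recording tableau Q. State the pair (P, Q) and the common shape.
P = [1, 2, 3, 4, 8] / [5, 7, 9] / [6];  Q = [1, 2, 3, 5, 7] / [4, 8, 9] / [6];  common shape = (5, 3, 1)

Row-insert the values π_1, π_2, … into P one at a time, bumping the leftmost entry strictly greater than the inserted value down to the next row. The recording tableau Q records, in position (i, j), the step at which that cell was added to P.
  Insert 1 (step 1): P = [1];  Q = [1]
  Insert 2 (step 2): P = [1, 2];  Q = [1, 2]
  Insert 6 (step 3): P = [1, 2, 6];  Q = [1, 2, 3]
  Insert 5 (step 4): P = [1, 2, 5] / [6];  Q = [1, 2, 3] / [4]
  Insert 7 (step 5): P = [1, 2, 5, 7] / [6];  Q = [1, 2, 3, 5] / [4]
  Insert 3 (step 6): P = [1, 2, 3, 7] / [5] / [6];  Q = [1, 2, 3, 5] / [4] / [6]
  Insert 9 (step 7): P = [1, 2, 3, 7, 9] / [5] / [6];  Q = [1, 2, 3, 5, 7] / [4] / [6]
  Insert 4 (step 8): P = [1, 2, 3, 4, 9] / [5, 7] / [6];  Q = [1, 2, 3, 5, 7] / [4, 8] / [6]
  Insert 8 (step 9): P = [1, 2, 3, 4, 8] / [5, 7, 9] / [6];  Q = [1, 2, 3, 5, 7] / [4, 8, 9] / [6]
Final shape: (5, 3, 1).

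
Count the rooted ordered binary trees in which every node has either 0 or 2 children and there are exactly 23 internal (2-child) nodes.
C_23 = 343059613650

These full binary trees are counted by the Catalan number C_n = (1/(n + 1)) · C(2n, n). For n = 23: C_23 = (1/24) · C(46, 23) = 8233430727600/24 = 343059613650.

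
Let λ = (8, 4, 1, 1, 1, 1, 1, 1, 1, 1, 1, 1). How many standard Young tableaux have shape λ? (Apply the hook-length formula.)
# SYT of shape (8, 4, 1, 1, 1, 1, 1, 1, 1, 1, 1, 1) = 24066900

Hook-length formula: f^λ = n! / Π hook(c), product over all cells c of the Young diagram. For λ = (8, 4, 1, 1, 1, 1, 1, 1, 1, 1, 1, 1), n = 22 boxes. Hook lengths by row (left-to-right, top-to-bottom): [19, 8, 7, 6, 4, 3, 2, 1]; [14, 3, 2, 1]; [10]; [9]; [8]; [7]; [6]; [5]; [4]; [3]; [2]; [1]. Product of hooks = 46703178547200. So f^λ = 22! / 46703178547200 = 1124000727777607680000 / 46703178547200 = 24066900.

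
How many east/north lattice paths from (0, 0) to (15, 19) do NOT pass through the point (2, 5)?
Number of paths = 1434743220

Total paths from (0, 0) to (15, 19): C(34, 15) = 1855967520. Paths through (2, 5): (paths (0, 0) → (2, 5)) × (paths (2, 5) → (15, 19)) = C(7, 2) · C(27, 13) = 21 · 20058300 = 421224300. Avoidance count = 1855967520 − 421224300 = 1434743220.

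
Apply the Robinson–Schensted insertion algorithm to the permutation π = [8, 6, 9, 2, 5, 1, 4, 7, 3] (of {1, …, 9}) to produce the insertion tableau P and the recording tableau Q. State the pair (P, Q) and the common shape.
P = [1, 3, 7] / [2, 4] / [5, 9] / [6] / [8];  Q = [1, 3, 8] / [2, 5] / [4, 7] / [6] / [9];  common shape = (3, 2, 2, 1, 1)

Row-insert the values π_1, π_2, … into P one at a time, bumping the leftmost entry strictly greater than the inserted value down to the next row. The recording tableau Q records, in position (i, j), the step at which that cell was added to P.
  Insert 8 (step 1): P = [8];  Q = [1]
  Insert 6 (step 2): P = [6] / [8];  Q = [1] / [2]
  Insert 9 (step 3): P = [6, 9] / [8];  Q = [1, 3] / [2]
  Insert 2 (step 4): P = [2, 9] / [6] / [8];  Q = [1, 3] / [2] / [4]
  Insert 5 (step 5): P = [2, 5] / [6, 9] / [8];  Q = [1, 3] / [2, 5] / [4]
  Insert 1 (step 6): P = [1, 5] / [2, 9] / [6] / [8];  Q = [1, 3] / [2, 5] / [4] / [6]
  Insert 4 (step 7): P = [1, 4] / [2, 5] / [6, 9] / [8];  Q = [1, 3] / [2, 5] / [4, 7] / [6]
  Insert 7 (step 8): P = [1, 4, 7] / [2, 5] / [6, 9] / [8];  Q = [1, 3, 8] / [2, 5] / [4, 7] / [6]
  Insert 3 (step 9): P = [1, 3, 7] / [2, 4] / [5, 9] / [6] / [8];  Q = [1, 3, 8] / [2, 5] / [4, 7] / [6] / [9]
Final shape: (3, 2, 2, 1, 1).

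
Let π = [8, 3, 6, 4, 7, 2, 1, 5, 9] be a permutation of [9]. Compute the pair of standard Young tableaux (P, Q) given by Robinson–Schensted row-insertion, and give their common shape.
P = [1, 4, 5, 9] / [2, 7] / [3] / [6] / [8];  Q = [1, 3, 5, 9] / [2, 8] / [4] / [6] / [7];  common shape = (4, 2, 1, 1, 1)

Row-insert the values π_1, π_2, … into P one at a time, bumping the leftmost entry strictly greater than the inserted value down to the next row. The recording tableau Q records, in position (i, j), the step at which that cell was added to P.
  Insert 8 (step 1): P = [8];  Q = [1]
  Insert 3 (step 2): P = [3] / [8];  Q = [1] / [2]
  Insert 6 (step 3): P = [3, 6] / [8];  Q = [1, 3] / [2]
  Insert 4 (step 4): P = [3, 4] / [6] / [8];  Q = [1, 3] / [2] / [4]
  Insert 7 (step 5): P = [3, 4, 7] / [6] / [8];  Q = [1, 3, 5] / [2] / [4]
  Insert 2 (step 6): P = [2, 4, 7] / [3] / [6] / [8];  Q = [1, 3, 5] / [2] / [4] / [6]
  Insert 1 (step 7): P = [1, 4, 7] / [2] / [3] / [6] / [8];  Q = [1, 3, 5] / [2] / [4] / [6] / [7]
  Insert 5 (step 8): P = [1, 4, 5] / [2, 7] / [3] / [6] / [8];  Q = [1, 3, 5] / [2, 8] / [4] / [6] / [7]
  Insert 9 (step 9): P = [1, 4, 5, 9] / [2, 7] / [3] / [6] / [8];  Q = [1, 3, 5, 9] / [2, 8] / [4] / [6] / [7]
Final shape: (4, 2, 1, 1, 1).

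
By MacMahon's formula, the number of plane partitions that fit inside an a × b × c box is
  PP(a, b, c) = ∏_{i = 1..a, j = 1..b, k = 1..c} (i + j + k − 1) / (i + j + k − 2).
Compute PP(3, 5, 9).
PP(3, 5, 9) = 208416208

Evaluate the triple product over i = 1..3, j = 1..5, k = 1..9. The factors are (2/1) · (3/2) · (4/3) · (5/4) · (6/5) · (7/6) · (8/7) · (9/8) · … (135 factors total). The numerators and denominators telescope so the product is an integer; carrying out the multiplication exactly gives PP(3, 5, 9) = 208416208.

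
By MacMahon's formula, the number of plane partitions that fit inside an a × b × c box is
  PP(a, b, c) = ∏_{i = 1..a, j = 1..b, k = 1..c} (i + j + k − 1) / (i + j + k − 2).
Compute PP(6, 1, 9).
PP(6, 1, 9) = 5005

Evaluate the triple product over i = 1..6, j = 1..1, k = 1..9. The factors are (2/1) · (3/2) · (4/3) · (5/4) · (6/5) · (7/6) · (8/7) · (9/8) · … (54 factors total). The numerators and denominators telescope so the product is an integer; carrying out the multiplication exactly gives PP(6, 1, 9) = 5005.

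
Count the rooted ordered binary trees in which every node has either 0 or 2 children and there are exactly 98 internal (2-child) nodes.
C_98 = 57743358069601357782187700608042856334020731624756611000

These full binary trees are counted by the Catalan number C_n = (1/(n + 1)) · C(2n, n). For n = 98: C_98 = (1/99) · C(196, 98) = 5716592448890534420436582360196242777068052430850904489000/99 = 57743358069601357782187700608042856334020731624756611000.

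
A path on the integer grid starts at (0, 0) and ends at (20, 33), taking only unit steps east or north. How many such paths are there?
Number of paths = 202355008436035

A monotone lattice path from (0, 0) to (20, 33) consists of 20 east steps and 33 north steps in some order, so it is determined by which 20 of the 53 steps are east. The count is C(53, 20) = 202355008436035.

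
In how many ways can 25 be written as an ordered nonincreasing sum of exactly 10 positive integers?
p(25, 10 parts) = 164

Partitions of n into exactly k parts are in bijection with partitions of n − k into at most k parts (subtract 1 from each part). So p(25, exactly 10) = p(15, parts ≤ 10). Computing via the recurrence p(m, j) = p(m, j−1) + p(m−j, j) gives 164.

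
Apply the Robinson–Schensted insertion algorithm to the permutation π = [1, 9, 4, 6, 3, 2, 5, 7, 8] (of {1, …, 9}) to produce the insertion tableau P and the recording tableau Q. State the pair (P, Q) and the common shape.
P = [1, 2, 5, 7, 8] / [3, 6] / [4] / [9];  Q = [1, 2, 4, 8, 9] / [3, 7] / [5] / [6];  common shape = (5, 2, 1, 1)

Row-insert the values π_1, π_2, … into P one at a time, bumping the leftmost entry strictly greater than the inserted value down to the next row. The recording tableau Q records, in position (i, j), the step at which that cell was added to P.
  Insert 1 (step 1): P = [1];  Q = [1]
  Insert 9 (step 2): P = [1, 9];  Q = [1, 2]
  Insert 4 (step 3): P = [1, 4] / [9];  Q = [1, 2] / [3]
  Insert 6 (step 4): P = [1, 4, 6] / [9];  Q = [1, 2, 4] / [3]
  Insert 3 (step 5): P = [1, 3, 6] / [4] / [9];  Q = [1, 2, 4] / [3] / [5]
  Insert 2 (step 6): P = [1, 2, 6] / [3] / [4] / [9];  Q = [1, 2, 4] / [3] / [5] / [6]
  Insert 5 (step 7): P = [1, 2, 5] / [3, 6] / [4] / [9];  Q = [1, 2, 4] / [3, 7] / [5] / [6]
  Insert 7 (step 8): P = [1, 2, 5, 7] / [3, 6] / [4] / [9];  Q = [1, 2, 4, 8] / [3, 7] / [5] / [6]
  Insert 8 (step 9): P = [1, 2, 5, 7, 8] / [3, 6] / [4] / [9];  Q = [1, 2, 4, 8, 9] / [3, 7] / [5] / [6]
Final shape: (5, 2, 1, 1).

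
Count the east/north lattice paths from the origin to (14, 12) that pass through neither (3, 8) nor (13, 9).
Number of paths = 7450055

Inclusion–exclusion. Total paths: C(26, 14) = 9657700. Through P₁: C(11, 3)·C(15, 11) = 225225. Through P₂: C(22, 13)·C(4, 1) = 1989680. Since P₁ is strictly southwest of P₂, a monotone path through both must visit P₁ then P₂; paths through both = C(11, 3)·C(11, 10)·C(4, 1) = 7260. Avoid both = 9657700 − 225225 − 1989680 + 7260 = 7450055.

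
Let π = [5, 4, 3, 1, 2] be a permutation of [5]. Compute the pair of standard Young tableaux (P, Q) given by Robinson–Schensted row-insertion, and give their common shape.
P = [1, 2] / [3] / [4] / [5];  Q = [1, 5] / [2] / [3] / [4];  common shape = (2, 1, 1, 1)

Row-insert the values π_1, π_2, … into P one at a time, bumping the leftmost entry strictly greater than the inserted value down to the next row. The recording tableau Q records, in position (i, j), the step at which that cell was added to P.
  Insert 5 (step 1): P = [5];  Q = [1]
  Insert 4 (step 2): P = [4] / [5];  Q = [1] / [2]
  Insert 3 (step 3): P = [3] / [4] / [5];  Q = [1] / [2] / [3]
  Insert 1 (step 4): P = [1] / [3] / [4] / [5];  Q = [1] / [2] / [3] / [4]
  Insert 2 (step 5): P = [1, 2] / [3] / [4] / [5];  Q = [1, 5] / [2] / [3] / [4]
Final shape: (2, 1, 1, 1).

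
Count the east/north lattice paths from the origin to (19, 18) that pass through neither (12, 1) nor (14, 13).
Number of paths = 12613739064

Inclusion–exclusion. Total paths: C(37, 19) = 17672631900. Through P₁: C(13, 12)·C(24, 7) = 4499352. Through P₂: C(27, 14)·C(10, 5) = 5054691600. Since P₁ is strictly southwest of P₂, a monotone path through both must visit P₁ then P₂; paths through both = C(13, 12)·C(14, 2)·C(10, 5) = 298116. Avoid both = 17672631900 − 4499352 − 5054691600 + 298116 = 12613739064.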